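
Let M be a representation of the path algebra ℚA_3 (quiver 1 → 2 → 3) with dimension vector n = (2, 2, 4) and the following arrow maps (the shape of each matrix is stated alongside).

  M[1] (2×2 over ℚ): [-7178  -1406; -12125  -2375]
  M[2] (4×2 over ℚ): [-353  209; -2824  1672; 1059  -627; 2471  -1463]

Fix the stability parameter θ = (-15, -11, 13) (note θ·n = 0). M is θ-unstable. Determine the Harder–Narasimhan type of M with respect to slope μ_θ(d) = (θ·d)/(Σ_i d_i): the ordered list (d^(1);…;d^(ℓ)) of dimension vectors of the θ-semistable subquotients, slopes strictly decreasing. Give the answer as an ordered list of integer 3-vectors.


Barcode: M ≅ I[1,1], I[1,3], I[2,2], I[3,3]^3. HN layers by μ_θ (3 steps, strictly decreasing):
  μ^(1)=13; μ^(2)=-11; μ^(3)=-15

((0, 0, 4); (0, 2, 0); (2, 0, 0))


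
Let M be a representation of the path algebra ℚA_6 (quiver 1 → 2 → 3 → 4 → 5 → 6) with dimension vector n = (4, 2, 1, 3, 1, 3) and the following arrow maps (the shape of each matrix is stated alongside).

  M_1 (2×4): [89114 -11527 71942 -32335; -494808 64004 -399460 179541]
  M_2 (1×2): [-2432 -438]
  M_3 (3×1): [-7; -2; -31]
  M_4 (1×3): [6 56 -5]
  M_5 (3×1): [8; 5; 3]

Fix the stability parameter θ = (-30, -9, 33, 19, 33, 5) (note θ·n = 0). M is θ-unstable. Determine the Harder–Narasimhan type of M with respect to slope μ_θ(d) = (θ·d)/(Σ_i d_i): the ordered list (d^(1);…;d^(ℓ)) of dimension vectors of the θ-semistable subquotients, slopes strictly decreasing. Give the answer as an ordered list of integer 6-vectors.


Barcode: M ≅ I[1,1]^2, I[1,2], I[1,6], I[4,4]^2, I[6,6]^2. HN layers by μ_θ (5 steps, strictly decreasing):
  μ^(1)=45/2; μ^(2)=19; μ^(3)=5; μ^(4)=-9; μ^(5)=-30

((0, 0, 1, 1, 1, 1); (0, 0, 0, 2, 0, 0); (0, 0, 0, 0, 0, 2); (0, 2, 0, 0, 0, 0); (4, 0, 0, 0, 0, 0))


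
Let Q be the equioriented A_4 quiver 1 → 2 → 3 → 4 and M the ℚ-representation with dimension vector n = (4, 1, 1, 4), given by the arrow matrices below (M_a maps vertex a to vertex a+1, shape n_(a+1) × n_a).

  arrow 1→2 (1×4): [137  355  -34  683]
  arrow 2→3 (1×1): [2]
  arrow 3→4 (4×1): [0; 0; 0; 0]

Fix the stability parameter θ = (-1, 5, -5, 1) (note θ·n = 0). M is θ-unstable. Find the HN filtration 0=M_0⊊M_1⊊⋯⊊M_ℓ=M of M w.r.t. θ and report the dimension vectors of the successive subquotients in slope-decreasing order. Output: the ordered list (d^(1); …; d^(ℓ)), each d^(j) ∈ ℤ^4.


Interval decomposition of M: I[1,1]^3, I[1,3], I[4,4]^4.
HN type (ℓ=3): μ^(1)=1; μ^(2)=0; μ^(3)=-1

((0, 0, 0, 4); (0, 1, 1, 0); (4, 0, 0, 0))


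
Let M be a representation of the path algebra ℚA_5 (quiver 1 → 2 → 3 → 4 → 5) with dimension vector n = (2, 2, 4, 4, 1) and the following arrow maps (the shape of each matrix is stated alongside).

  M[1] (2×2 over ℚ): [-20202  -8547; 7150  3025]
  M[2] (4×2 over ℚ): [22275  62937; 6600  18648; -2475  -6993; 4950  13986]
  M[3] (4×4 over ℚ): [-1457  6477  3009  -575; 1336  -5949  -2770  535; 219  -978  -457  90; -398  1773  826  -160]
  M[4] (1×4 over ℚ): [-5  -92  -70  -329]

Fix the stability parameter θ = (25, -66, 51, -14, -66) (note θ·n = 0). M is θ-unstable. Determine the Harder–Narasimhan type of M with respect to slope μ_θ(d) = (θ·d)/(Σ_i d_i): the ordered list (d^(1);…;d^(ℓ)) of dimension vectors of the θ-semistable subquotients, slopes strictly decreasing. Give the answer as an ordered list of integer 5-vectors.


Via rank(M_{q-1}∘⋯∘M_p): M ≅ I[1,1], I[1,2], I[2,3], I[3,4]^2, I[3,5], I[4,4].
μ_θ-semistable layers: μ^(1)=51; μ^(2)=25; μ^(3)=37/2; μ^(4)=-29/3; μ^(5)=-14; μ^(6)=-41/2; μ^(7)=-66

((0, 0, 1, 0, 0); (1, 0, 0, 0, 0); (0, 0, 2, 2, 0); (0, 0, 1, 1, 1); (0, 0, 0, 1, 0); (1, 1, 0, 0, 0); (0, 1, 0, 0, 0))


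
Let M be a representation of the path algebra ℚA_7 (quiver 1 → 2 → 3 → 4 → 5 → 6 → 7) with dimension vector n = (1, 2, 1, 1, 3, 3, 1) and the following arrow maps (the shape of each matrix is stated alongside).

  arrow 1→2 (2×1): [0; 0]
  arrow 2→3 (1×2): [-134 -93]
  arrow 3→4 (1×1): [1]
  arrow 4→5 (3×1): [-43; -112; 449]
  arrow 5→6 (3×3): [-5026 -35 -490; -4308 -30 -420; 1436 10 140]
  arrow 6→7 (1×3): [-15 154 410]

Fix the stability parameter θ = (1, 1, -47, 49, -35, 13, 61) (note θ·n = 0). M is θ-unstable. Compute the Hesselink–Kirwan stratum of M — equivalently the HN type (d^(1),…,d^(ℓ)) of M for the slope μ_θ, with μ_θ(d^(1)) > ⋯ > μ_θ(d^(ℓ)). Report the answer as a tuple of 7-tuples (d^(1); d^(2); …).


Barcode: M ≅ I[1,1], I[2,2], I[2,7], I[5,5]^2, I[6,6]^2. HN layers by μ_θ (6 steps, strictly decreasing):
  μ^(1)=61; μ^(2)=13; μ^(3)=7; μ^(4)=1; μ^(5)=-23; μ^(6)=-35

((0, 0, 0, 0, 0, 0, 1); (0, 0, 0, 0, 0, 3, 0); (0, 0, 0, 1, 1, 0, 0); (1, 1, 0, 0, 0, 0, 0); (0, 1, 1, 0, 0, 0, 0); (0, 0, 0, 0, 2, 0, 0))


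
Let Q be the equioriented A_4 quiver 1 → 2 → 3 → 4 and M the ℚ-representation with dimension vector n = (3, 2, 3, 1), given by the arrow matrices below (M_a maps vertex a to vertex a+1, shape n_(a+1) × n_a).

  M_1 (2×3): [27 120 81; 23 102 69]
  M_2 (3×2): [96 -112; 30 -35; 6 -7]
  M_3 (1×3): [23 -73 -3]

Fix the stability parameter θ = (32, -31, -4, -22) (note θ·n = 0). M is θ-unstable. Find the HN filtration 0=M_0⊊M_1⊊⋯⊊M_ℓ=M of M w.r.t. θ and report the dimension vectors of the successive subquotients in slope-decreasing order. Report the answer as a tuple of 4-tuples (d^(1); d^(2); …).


Barcode: M ≅ I[1,1], I[1,2], I[1,3], I[3,3], I[3,4]. HN layers by μ_θ (5 steps, strictly decreasing):
  μ^(1)=32; μ^(2)=1/2; μ^(3)=-1; μ^(4)=-4; μ^(5)=-13

((1, 0, 0, 0); (1, 1, 0, 0); (1, 1, 1, 0); (0, 0, 1, 0); (0, 0, 1, 1))


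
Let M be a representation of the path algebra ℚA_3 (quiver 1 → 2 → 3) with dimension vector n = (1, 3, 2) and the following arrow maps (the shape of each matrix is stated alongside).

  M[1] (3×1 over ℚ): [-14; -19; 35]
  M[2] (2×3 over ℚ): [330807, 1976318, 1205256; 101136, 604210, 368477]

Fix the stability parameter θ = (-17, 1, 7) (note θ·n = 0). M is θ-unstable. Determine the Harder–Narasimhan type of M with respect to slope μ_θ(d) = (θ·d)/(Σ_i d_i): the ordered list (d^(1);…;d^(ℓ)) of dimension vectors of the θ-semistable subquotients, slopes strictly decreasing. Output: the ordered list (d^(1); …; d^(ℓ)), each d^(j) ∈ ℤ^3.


Interval decomposition of M: I[1,3], I[2,2], I[2,3].
HN type (ℓ=3): μ^(1)=7; μ^(2)=1; μ^(3)=-17

((0, 0, 2); (0, 3, 0); (1, 0, 0))


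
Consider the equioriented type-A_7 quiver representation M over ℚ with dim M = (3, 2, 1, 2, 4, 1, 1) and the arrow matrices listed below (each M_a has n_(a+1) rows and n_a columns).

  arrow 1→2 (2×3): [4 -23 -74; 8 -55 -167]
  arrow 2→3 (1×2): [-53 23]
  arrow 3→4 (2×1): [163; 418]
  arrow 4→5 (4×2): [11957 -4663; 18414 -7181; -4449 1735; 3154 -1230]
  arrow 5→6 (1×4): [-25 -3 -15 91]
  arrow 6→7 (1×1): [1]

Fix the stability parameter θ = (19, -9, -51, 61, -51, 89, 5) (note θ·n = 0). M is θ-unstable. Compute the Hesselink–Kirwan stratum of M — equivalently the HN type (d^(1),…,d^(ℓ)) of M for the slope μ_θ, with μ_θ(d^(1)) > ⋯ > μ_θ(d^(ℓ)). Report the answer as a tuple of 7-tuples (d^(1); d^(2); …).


Via rank(M_{q-1}∘⋯∘M_p): M ≅ I[1,1], I[1,2], I[1,5], I[4,7], I[5,5]^2.
μ_θ-semistable layers: μ^(1)=47; μ^(2)=19; μ^(3)=5; μ^(4)=-41/3; μ^(5)=-51

((0, 0, 0, 0, 0, 1, 1); (1, 0, 0, 0, 0, 0, 0); (1, 1, 0, 2, 2, 0, 0); (1, 1, 1, 0, 0, 0, 0); (0, 0, 0, 0, 2, 0, 0))


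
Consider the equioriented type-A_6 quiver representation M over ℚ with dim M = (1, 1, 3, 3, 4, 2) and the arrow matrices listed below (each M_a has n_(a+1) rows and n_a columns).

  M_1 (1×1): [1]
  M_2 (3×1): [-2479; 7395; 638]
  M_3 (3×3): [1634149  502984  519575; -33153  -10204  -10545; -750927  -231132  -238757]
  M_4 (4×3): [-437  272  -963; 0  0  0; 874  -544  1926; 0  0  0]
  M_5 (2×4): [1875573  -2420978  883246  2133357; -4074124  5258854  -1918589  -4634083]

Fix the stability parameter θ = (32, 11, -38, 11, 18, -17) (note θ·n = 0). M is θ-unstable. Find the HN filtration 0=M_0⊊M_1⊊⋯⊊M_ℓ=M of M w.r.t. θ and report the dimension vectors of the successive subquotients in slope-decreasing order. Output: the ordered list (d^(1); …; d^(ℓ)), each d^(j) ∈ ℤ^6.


Via rank(M_{q-1}∘⋯∘M_p): M ≅ I[1,4], I[3,4], I[3,6], I[5,5]^2, I[5,6].
μ_θ-semistable layers: μ^(1)=18; μ^(2)=11; μ^(3)=4; μ^(4)=5/3; μ^(5)=1/2; μ^(6)=-38

((0, 0, 0, 0, 2, 0); (0, 0, 0, 2, 0, 0); (0, 0, 0, 1, 1, 1); (1, 1, 1, 0, 0, 0); (0, 0, 0, 0, 1, 1); (0, 0, 2, 0, 0, 0))


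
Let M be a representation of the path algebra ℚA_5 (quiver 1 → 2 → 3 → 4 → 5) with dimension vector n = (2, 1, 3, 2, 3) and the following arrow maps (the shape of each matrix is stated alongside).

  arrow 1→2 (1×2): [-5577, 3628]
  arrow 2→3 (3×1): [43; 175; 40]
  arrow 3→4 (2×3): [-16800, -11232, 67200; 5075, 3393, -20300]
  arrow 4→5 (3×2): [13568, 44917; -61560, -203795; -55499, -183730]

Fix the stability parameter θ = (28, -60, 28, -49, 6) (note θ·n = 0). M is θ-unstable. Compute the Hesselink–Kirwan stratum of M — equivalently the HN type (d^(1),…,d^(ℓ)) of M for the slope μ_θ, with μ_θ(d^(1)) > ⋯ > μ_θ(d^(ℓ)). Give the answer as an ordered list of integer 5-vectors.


Interval decomposition of M: I[1,1], I[1,3], I[3,3], I[3,5], I[4,5], I[5,5].
HN type (ℓ=5): μ^(1)=28; μ^(2)=6; μ^(3)=-21/2; μ^(4)=-16; μ^(5)=-49

((1, 0, 2, 0, 0); (0, 0, 0, 0, 3); (0, 0, 1, 1, 0); (1, 1, 0, 0, 0); (0, 0, 0, 1, 0))


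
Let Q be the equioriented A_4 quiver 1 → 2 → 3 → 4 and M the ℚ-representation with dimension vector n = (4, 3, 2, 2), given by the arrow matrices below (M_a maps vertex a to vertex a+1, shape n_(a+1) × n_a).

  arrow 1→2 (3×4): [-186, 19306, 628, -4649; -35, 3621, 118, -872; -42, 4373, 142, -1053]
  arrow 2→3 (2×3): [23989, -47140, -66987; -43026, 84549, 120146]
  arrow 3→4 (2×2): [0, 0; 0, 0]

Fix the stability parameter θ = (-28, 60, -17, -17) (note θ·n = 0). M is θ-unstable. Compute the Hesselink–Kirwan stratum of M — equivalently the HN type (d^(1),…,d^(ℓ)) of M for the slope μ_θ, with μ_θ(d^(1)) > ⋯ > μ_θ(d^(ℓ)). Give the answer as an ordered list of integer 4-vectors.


Via rank(M_{q-1}∘⋯∘M_p): M ≅ I[1,1], I[1,2], I[1,3]^2, I[4,4]^2.
μ_θ-semistable layers: μ^(1)=60; μ^(2)=43/2; μ^(3)=-17; μ^(4)=-28

((0, 1, 0, 0); (0, 2, 2, 0); (0, 0, 0, 2); (4, 0, 0, 0))


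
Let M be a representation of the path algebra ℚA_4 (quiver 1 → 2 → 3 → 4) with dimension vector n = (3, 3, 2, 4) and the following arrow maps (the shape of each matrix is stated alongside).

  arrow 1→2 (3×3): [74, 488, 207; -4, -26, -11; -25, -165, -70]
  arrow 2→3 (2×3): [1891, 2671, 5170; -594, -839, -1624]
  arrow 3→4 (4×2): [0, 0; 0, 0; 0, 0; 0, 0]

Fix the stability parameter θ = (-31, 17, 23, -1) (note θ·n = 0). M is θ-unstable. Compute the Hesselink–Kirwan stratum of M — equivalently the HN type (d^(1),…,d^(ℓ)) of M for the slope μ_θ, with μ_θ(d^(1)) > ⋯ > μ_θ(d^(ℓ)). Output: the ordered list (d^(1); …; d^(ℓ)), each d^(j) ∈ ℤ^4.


Via rank(M_{q-1}∘⋯∘M_p): M ≅ I[1,1], I[1,2], I[1,3], I[2,3], I[4,4]^4.
μ_θ-semistable layers: μ^(1)=23; μ^(2)=17; μ^(3)=-1; μ^(4)=-31

((0, 0, 2, 0); (0, 3, 0, 0); (0, 0, 0, 4); (3, 0, 0, 0))


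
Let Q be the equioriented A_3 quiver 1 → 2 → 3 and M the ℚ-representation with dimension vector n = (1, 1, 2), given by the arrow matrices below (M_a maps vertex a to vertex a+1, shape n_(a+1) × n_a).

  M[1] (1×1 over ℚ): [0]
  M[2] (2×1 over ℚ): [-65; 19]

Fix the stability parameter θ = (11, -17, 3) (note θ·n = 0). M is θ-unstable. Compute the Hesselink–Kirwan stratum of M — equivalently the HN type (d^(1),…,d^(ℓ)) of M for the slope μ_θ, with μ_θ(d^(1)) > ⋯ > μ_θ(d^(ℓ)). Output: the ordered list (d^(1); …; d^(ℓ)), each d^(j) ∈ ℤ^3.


Via rank(M_{q-1}∘⋯∘M_p): M ≅ I[1,1], I[2,3], I[3,3].
μ_θ-semistable layers: μ^(1)=11; μ^(2)=3; μ^(3)=-17

((1, 0, 0); (0, 0, 2); (0, 1, 0))


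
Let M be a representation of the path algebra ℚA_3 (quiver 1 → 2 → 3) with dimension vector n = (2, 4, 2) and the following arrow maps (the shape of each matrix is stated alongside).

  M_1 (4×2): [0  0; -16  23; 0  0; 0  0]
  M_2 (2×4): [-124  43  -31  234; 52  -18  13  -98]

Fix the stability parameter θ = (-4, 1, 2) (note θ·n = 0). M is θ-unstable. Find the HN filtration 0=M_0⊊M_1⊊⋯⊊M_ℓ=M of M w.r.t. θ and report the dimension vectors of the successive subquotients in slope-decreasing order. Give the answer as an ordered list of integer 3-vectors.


Interval decomposition of M: I[1,1], I[1,3], I[2,2]^2, I[2,3].
HN type (ℓ=3): μ^(1)=2; μ^(2)=1; μ^(3)=-4

((0, 0, 2); (0, 4, 0); (2, 0, 0))


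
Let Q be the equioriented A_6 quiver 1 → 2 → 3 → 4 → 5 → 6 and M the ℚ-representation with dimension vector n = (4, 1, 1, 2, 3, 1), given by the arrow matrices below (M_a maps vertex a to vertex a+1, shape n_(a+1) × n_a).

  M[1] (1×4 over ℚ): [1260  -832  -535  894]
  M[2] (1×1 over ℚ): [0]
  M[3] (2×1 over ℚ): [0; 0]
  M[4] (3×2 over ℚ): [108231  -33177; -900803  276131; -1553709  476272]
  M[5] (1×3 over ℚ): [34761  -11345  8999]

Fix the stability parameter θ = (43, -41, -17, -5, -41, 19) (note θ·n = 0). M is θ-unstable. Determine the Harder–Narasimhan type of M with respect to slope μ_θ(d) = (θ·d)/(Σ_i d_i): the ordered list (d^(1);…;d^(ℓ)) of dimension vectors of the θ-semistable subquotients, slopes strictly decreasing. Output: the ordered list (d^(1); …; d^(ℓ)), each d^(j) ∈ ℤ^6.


Via rank(M_{q-1}∘⋯∘M_p): M ≅ I[1,1]^3, I[1,2], I[3,3], I[4,5], I[4,6], I[5,5].
μ_θ-semistable layers: μ^(1)=43; μ^(2)=19; μ^(3)=1; μ^(4)=-17; μ^(5)=-23; μ^(6)=-41

((3, 0, 0, 0, 0, 0); (0, 0, 0, 0, 0, 1); (1, 1, 0, 0, 0, 0); (0, 0, 1, 0, 0, 0); (0, 0, 0, 2, 2, 0); (0, 0, 0, 0, 1, 0))


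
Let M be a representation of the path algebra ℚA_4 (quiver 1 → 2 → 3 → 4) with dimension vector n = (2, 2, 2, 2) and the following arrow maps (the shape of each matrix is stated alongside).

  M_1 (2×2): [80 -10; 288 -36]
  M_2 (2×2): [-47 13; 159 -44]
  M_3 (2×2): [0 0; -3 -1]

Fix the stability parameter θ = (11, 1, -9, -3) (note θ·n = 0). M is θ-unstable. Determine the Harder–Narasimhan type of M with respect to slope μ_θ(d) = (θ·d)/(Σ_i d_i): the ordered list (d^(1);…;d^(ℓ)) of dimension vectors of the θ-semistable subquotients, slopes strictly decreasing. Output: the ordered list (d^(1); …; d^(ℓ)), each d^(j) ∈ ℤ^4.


Via rank(M_{q-1}∘⋯∘M_p): M ≅ I[1,1], I[1,3], I[2,4], I[4,4].
μ_θ-semistable layers: μ^(1)=11; μ^(2)=1; μ^(3)=-3; μ^(4)=-4

((1, 0, 0, 0); (1, 1, 1, 0); (0, 0, 0, 2); (0, 1, 1, 0))


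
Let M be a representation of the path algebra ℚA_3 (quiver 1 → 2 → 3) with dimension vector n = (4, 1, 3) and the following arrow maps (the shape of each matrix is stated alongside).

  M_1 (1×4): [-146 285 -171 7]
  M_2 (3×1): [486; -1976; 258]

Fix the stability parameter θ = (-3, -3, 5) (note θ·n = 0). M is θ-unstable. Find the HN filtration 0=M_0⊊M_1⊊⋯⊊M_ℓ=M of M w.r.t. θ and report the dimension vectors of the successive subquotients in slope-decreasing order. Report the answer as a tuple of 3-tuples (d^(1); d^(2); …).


Via rank(M_{q-1}∘⋯∘M_p): M ≅ I[1,1]^3, I[1,3], I[3,3]^2.
μ_θ-semistable layers: μ^(1)=5; μ^(2)=-3

((0, 0, 3); (4, 1, 0))


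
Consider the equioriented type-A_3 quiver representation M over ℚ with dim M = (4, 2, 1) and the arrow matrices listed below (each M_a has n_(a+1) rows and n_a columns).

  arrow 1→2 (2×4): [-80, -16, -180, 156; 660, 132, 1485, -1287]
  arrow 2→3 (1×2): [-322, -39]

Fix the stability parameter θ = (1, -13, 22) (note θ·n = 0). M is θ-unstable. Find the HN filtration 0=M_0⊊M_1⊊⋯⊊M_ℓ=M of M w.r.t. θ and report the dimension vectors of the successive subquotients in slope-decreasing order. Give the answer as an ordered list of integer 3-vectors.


Interval decomposition of M: I[1,1]^3, I[1,3], I[2,2].
HN type (ℓ=4): μ^(1)=22; μ^(2)=1; μ^(3)=-6; μ^(4)=-13

((0, 0, 1); (3, 0, 0); (1, 1, 0); (0, 1, 0))


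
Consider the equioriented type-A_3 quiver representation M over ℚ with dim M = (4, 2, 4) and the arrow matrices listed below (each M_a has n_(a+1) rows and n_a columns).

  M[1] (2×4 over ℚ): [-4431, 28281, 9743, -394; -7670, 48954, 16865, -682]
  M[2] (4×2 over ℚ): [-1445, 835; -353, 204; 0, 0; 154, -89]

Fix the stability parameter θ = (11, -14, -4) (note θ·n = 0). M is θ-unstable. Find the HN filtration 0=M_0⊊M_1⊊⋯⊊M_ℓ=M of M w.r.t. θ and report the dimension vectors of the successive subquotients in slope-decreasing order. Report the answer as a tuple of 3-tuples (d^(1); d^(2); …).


Via rank(M_{q-1}∘⋯∘M_p): M ≅ I[1,1]^2, I[1,3]^2, I[3,3]^2.
μ_θ-semistable layers: μ^(1)=11; μ^(2)=-7/3; μ^(3)=-4

((2, 0, 0); (2, 2, 2); (0, 0, 2))


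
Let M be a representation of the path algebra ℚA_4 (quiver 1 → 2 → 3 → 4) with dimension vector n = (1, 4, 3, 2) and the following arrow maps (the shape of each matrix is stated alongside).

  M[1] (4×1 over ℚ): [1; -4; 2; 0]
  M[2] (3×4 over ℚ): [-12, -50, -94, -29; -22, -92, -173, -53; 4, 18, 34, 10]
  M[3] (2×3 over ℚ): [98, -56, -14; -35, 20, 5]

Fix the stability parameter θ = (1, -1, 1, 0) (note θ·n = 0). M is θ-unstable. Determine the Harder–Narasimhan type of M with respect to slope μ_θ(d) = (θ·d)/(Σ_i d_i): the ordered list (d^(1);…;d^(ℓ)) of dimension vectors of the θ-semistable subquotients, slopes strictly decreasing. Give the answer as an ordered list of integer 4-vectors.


Via rank(M_{q-1}∘⋯∘M_p): M ≅ I[1,2], I[2,3]^2, I[2,4], I[4,4].
μ_θ-semistable layers: μ^(1)=1; μ^(2)=1/2; μ^(3)=0; μ^(4)=-1

((0, 0, 2, 0); (0, 0, 1, 1); (1, 1, 0, 1); (0, 3, 0, 0))


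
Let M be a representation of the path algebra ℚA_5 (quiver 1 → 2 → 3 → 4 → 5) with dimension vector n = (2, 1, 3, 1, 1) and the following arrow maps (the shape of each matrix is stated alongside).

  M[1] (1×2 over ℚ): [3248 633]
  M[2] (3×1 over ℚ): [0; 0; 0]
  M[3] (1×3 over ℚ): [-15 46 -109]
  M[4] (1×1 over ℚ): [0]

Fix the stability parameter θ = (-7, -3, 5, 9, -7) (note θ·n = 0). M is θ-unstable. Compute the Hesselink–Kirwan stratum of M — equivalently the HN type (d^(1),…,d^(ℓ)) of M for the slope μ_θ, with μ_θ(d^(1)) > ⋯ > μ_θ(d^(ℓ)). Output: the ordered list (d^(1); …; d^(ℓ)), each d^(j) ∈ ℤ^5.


Via rank(M_{q-1}∘⋯∘M_p): M ≅ I[1,1], I[1,2], I[3,3]^2, I[3,4], I[5,5].
μ_θ-semistable layers: μ^(1)=9; μ^(2)=5; μ^(3)=-3; μ^(4)=-7

((0, 0, 0, 1, 0); (0, 0, 3, 0, 0); (0, 1, 0, 0, 0); (2, 0, 0, 0, 1))


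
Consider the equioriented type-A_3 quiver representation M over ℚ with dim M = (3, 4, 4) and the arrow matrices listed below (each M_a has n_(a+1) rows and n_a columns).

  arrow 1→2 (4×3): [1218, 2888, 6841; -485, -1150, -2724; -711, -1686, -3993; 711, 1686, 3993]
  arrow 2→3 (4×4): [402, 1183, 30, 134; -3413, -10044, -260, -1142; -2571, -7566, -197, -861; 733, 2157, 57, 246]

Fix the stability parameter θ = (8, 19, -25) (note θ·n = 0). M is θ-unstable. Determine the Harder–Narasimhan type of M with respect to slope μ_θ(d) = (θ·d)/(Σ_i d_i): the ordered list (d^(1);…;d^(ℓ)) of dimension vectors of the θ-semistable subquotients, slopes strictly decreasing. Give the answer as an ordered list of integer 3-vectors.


Via rank(M_{q-1}∘⋯∘M_p): M ≅ I[1,1], I[1,3]^2, I[2,3]^2.
μ_θ-semistable layers: μ^(1)=8; μ^(2)=2/3; μ^(3)=-3

((1, 0, 0); (2, 2, 2); (0, 2, 2))


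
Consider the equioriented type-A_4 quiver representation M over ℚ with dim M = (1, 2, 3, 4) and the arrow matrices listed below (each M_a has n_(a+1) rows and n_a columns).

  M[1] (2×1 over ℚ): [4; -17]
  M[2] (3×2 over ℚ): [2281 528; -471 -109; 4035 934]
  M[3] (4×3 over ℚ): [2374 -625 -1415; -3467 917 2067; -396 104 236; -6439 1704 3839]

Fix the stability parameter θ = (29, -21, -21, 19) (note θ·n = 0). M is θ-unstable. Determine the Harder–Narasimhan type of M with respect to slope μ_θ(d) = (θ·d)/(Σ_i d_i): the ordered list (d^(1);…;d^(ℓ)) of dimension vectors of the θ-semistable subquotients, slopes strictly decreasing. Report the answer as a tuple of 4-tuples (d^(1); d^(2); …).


Barcode: M ≅ I[1,4], I[2,4], I[3,4], I[4,4]. HN layers by μ_θ (3 steps, strictly decreasing):
  μ^(1)=19; μ^(2)=-13/3; μ^(3)=-21

((0, 0, 0, 4); (1, 1, 1, 0); (0, 1, 2, 0))


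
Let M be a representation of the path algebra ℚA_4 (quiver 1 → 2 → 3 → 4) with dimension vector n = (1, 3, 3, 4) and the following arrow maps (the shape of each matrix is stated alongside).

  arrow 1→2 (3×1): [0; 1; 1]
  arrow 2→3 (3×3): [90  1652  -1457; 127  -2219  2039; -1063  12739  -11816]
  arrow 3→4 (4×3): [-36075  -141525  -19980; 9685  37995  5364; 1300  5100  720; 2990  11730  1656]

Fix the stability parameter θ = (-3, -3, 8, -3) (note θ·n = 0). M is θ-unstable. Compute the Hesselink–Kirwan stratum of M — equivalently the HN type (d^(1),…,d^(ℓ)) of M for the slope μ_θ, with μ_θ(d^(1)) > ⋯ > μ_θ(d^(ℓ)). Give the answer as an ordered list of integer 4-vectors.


Barcode: M ≅ I[1,4], I[2,3]^2, I[4,4]^3. HN layers by μ_θ (3 steps, strictly decreasing):
  μ^(1)=8; μ^(2)=5/2; μ^(3)=-3

((0, 0, 2, 0); (0, 0, 1, 1); (1, 3, 0, 3))


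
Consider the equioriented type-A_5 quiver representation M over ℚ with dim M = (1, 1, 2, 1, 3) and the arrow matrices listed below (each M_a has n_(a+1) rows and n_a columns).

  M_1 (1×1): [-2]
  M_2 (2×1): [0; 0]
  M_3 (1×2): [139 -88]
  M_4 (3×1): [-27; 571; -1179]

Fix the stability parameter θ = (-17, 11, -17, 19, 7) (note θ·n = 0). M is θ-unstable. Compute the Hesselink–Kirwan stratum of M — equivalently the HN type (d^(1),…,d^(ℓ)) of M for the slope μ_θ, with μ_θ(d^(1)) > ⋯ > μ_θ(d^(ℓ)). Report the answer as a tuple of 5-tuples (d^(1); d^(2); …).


Via rank(M_{q-1}∘⋯∘M_p): M ≅ I[1,2], I[3,3], I[3,5], I[5,5]^2.
μ_θ-semistable layers: μ^(1)=13; μ^(2)=11; μ^(3)=7; μ^(4)=-17

((0, 0, 0, 1, 1); (0, 1, 0, 0, 0); (0, 0, 0, 0, 2); (1, 0, 2, 0, 0))


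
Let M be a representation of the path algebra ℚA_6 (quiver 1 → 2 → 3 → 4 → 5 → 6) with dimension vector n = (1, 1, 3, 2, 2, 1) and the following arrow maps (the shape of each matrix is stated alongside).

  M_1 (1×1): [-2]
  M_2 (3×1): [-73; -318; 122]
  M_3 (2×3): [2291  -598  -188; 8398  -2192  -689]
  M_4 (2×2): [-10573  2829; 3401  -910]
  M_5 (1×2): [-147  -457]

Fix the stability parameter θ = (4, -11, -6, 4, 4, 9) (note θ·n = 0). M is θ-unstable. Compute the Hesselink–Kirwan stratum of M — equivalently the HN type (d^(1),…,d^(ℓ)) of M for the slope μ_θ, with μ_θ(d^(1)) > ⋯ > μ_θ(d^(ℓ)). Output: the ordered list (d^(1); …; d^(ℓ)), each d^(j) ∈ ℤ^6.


Via rank(M_{q-1}∘⋯∘M_p): M ≅ I[1,6], I[3,3], I[3,5].
μ_θ-semistable layers: μ^(1)=9; μ^(2)=4; μ^(3)=-13/3; μ^(4)=-6

((0, 0, 0, 0, 0, 1); (0, 0, 0, 2, 2, 0); (1, 1, 1, 0, 0, 0); (0, 0, 2, 0, 0, 0))


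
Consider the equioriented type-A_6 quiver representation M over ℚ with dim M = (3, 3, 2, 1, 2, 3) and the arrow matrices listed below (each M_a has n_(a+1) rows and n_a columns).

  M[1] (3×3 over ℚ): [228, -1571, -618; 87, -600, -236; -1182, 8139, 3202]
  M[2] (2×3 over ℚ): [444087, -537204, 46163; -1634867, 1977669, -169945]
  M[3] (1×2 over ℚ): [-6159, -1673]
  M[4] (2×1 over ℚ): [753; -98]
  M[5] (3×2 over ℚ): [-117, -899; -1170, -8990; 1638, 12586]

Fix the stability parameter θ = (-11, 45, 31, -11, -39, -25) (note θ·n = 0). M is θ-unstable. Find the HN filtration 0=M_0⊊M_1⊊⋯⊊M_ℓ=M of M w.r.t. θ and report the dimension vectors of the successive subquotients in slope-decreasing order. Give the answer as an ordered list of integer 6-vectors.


Barcode: M ≅ I[1,1], I[1,3], I[1,6], I[2,2], I[5,5], I[6,6]^2. HN layers by μ_θ (6 steps, strictly decreasing):
  μ^(1)=45; μ^(2)=38; μ^(3)=1/5; μ^(4)=-11; μ^(5)=-25; μ^(6)=-39

((0, 1, 0, 0, 0, 0); (0, 1, 1, 0, 0, 0); (0, 1, 1, 1, 1, 1); (3, 0, 0, 0, 0, 0); (0, 0, 0, 0, 0, 2); (0, 0, 0, 0, 1, 0))


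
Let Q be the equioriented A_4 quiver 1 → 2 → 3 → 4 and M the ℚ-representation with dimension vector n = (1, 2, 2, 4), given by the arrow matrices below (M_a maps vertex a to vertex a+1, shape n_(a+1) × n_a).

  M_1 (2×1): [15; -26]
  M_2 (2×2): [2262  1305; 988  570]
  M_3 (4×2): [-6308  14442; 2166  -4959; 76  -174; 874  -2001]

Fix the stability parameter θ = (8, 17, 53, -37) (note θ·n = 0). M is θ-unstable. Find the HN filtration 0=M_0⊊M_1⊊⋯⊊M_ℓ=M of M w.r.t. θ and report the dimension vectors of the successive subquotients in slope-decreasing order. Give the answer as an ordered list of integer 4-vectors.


Via rank(M_{q-1}∘⋯∘M_p): M ≅ I[1,2], I[2,3], I[3,4], I[4,4]^3.
μ_θ-semistable layers: μ^(1)=53; μ^(2)=17; μ^(3)=8; μ^(4)=-37

((0, 0, 1, 0); (0, 2, 0, 0); (1, 0, 1, 1); (0, 0, 0, 3))


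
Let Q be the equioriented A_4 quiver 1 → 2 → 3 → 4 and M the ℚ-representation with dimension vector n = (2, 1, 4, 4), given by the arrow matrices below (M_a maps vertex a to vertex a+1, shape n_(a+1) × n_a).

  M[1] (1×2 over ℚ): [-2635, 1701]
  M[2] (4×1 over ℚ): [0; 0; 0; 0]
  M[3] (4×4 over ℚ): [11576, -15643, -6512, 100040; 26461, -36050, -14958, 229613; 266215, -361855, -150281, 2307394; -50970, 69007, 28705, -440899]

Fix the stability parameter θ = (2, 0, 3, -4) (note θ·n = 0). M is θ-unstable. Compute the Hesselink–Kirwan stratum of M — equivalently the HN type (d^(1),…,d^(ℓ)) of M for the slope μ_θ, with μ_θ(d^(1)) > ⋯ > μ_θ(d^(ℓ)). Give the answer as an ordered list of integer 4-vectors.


Via rank(M_{q-1}∘⋯∘M_p): M ≅ I[1,1], I[1,2], I[3,3], I[3,4]^3, I[4,4].
μ_θ-semistable layers: μ^(1)=3; μ^(2)=2; μ^(3)=1; μ^(4)=-1/2; μ^(5)=-4

((0, 0, 1, 0); (1, 0, 0, 0); (1, 1, 0, 0); (0, 0, 3, 3); (0, 0, 0, 1))


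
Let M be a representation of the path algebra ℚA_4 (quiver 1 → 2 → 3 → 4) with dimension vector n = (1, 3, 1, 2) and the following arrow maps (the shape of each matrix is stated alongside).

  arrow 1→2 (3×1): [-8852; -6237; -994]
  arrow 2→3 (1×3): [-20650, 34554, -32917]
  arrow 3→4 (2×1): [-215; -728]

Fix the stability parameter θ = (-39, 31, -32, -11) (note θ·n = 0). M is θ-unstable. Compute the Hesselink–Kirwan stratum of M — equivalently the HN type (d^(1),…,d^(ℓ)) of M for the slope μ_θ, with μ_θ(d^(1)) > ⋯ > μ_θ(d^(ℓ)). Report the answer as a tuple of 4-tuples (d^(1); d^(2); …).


Via rank(M_{q-1}∘⋯∘M_p): M ≅ I[1,2], I[2,2], I[2,4], I[4,4].
μ_θ-semistable layers: μ^(1)=31; μ^(2)=-4; μ^(3)=-11; μ^(4)=-39

((0, 2, 0, 0); (0, 1, 1, 1); (0, 0, 0, 1); (1, 0, 0, 0))


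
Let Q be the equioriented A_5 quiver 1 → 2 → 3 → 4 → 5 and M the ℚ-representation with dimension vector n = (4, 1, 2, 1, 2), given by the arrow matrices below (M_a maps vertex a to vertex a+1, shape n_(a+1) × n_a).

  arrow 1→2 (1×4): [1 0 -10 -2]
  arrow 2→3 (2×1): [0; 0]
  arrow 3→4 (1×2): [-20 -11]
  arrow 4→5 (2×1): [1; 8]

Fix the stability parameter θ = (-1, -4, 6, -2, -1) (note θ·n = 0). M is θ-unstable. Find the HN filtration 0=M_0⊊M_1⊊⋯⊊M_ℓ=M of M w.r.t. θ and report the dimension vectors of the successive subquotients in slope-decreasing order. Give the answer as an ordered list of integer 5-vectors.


Interval decomposition of M: I[1,1]^3, I[1,2], I[3,3], I[3,5], I[5,5].
HN type (ℓ=4): μ^(1)=6; μ^(2)=1; μ^(3)=-1; μ^(4)=-5/2

((0, 0, 1, 0, 0); (0, 0, 1, 1, 1); (3, 0, 0, 0, 1); (1, 1, 0, 0, 0))


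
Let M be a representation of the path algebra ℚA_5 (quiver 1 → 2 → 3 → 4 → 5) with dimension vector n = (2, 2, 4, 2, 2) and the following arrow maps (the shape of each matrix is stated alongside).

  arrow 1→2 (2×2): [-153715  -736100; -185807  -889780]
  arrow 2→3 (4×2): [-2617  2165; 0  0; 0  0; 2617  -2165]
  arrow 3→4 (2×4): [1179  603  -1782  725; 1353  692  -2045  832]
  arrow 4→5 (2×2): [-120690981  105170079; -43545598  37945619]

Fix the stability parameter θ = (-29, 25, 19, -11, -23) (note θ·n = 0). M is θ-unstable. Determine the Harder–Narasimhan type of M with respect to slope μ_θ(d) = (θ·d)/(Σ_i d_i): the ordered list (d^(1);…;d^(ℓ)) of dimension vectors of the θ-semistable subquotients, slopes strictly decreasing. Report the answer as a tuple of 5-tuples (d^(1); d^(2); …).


Barcode: M ≅ I[1,1], I[1,2], I[2,5], I[3,3]^2, I[3,5]. HN layers by μ_θ (5 steps, strictly decreasing):
  μ^(1)=25; μ^(2)=19; μ^(3)=5/2; μ^(4)=-5; μ^(5)=-29

((0, 1, 0, 0, 0); (0, 0, 2, 0, 0); (0, 1, 1, 1, 1); (0, 0, 1, 1, 1); (2, 0, 0, 0, 0))


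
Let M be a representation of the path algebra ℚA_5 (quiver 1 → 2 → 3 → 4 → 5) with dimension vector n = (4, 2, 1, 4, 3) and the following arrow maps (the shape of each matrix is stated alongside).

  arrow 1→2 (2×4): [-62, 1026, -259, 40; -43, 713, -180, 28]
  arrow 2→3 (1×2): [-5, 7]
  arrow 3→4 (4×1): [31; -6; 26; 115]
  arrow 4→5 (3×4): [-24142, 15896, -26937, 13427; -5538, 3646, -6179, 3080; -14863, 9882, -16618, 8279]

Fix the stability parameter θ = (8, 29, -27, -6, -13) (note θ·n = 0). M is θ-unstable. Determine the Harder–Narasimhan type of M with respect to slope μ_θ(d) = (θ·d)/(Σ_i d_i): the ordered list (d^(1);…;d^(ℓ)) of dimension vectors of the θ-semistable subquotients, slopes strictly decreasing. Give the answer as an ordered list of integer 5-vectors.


Interval decomposition of M: I[1,1]^2, I[1,2], I[1,5], I[4,4], I[4,5]^2.
HN type (ℓ=5): μ^(1)=29; μ^(2)=8; μ^(3)=-9/5; μ^(4)=-6; μ^(5)=-19/2

((0, 1, 0, 0, 0); (3, 0, 0, 0, 0); (1, 1, 1, 1, 1); (0, 0, 0, 1, 0); (0, 0, 0, 2, 2))


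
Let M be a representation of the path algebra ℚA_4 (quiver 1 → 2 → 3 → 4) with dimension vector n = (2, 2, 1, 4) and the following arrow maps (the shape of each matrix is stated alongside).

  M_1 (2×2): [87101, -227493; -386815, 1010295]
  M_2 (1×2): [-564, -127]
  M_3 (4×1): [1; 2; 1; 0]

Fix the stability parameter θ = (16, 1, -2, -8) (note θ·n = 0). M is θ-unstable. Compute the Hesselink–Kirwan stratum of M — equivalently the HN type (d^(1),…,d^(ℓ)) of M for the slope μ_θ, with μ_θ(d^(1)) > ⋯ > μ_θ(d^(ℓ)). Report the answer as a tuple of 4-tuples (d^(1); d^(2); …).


Barcode: M ≅ I[1,1], I[1,4], I[2,2], I[4,4]^3. HN layers by μ_θ (4 steps, strictly decreasing):
  μ^(1)=16; μ^(2)=7/4; μ^(3)=1; μ^(4)=-8

((1, 0, 0, 0); (1, 1, 1, 1); (0, 1, 0, 0); (0, 0, 0, 3))


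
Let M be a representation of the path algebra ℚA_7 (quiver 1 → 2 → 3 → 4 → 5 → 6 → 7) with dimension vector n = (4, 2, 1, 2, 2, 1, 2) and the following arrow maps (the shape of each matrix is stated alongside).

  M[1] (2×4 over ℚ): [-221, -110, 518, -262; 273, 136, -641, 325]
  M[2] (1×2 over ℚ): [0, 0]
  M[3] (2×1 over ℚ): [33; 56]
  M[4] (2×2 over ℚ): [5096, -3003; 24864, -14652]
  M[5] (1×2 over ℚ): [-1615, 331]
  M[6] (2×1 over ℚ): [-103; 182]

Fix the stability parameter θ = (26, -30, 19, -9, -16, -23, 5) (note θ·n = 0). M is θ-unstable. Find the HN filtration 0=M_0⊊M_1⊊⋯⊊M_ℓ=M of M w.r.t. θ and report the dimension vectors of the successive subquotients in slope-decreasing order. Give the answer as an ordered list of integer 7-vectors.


Interval decomposition of M: I[1,1]^2, I[1,2]^2, I[3,4], I[4,7], I[5,5], I[7,7].
HN type (ℓ=4): μ^(1)=26; μ^(2)=5; μ^(3)=-2; μ^(4)=-16

((2, 0, 0, 0, 0, 0, 0); (0, 0, 1, 1, 0, 0, 2); (2, 2, 0, 0, 0, 0, 0); (0, 0, 0, 1, 2, 1, 0))


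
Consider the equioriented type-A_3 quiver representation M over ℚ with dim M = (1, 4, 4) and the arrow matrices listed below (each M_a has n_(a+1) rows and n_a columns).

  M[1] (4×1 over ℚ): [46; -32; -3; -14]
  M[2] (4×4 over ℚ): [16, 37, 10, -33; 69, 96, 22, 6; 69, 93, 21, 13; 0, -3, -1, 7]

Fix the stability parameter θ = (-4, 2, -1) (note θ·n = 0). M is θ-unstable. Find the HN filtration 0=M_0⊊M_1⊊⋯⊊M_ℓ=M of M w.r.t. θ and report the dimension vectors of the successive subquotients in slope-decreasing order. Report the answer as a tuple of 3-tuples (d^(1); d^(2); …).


Via rank(M_{q-1}∘⋯∘M_p): M ≅ I[1,3], I[2,2], I[2,3]^2, I[3,3].
μ_θ-semistable layers: μ^(1)=2; μ^(2)=1/2; μ^(3)=-1; μ^(4)=-4

((0, 1, 0); (0, 3, 3); (0, 0, 1); (1, 0, 0))


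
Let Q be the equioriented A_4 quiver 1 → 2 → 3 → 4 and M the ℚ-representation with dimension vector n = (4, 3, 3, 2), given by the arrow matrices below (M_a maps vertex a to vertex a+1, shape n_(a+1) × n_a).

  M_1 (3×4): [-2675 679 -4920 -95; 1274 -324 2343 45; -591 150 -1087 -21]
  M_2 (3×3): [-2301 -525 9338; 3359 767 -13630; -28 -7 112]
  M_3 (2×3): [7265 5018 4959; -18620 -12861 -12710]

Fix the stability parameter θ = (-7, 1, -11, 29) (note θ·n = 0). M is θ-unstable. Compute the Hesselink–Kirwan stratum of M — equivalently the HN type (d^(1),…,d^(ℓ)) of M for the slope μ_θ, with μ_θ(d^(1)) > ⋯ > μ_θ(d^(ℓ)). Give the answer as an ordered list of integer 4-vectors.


Interval decomposition of M: I[1,1], I[1,2], I[1,4]^2, I[3,3].
HN type (ℓ=5): μ^(1)=29; μ^(2)=1; μ^(3)=-5; μ^(4)=-7; μ^(5)=-11

((0, 0, 0, 2); (0, 1, 0, 0); (0, 2, 2, 0); (4, 0, 0, 0); (0, 0, 1, 0))


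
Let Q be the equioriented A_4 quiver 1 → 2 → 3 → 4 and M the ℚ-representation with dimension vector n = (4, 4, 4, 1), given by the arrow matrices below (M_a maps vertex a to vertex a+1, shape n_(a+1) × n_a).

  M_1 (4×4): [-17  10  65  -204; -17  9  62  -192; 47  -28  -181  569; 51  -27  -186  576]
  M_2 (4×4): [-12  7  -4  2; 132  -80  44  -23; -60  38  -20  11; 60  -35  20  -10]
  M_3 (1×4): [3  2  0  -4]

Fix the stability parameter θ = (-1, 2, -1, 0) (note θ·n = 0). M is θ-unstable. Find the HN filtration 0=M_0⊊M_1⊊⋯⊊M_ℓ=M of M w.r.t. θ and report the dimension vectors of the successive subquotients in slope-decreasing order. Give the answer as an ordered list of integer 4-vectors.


Interval decomposition of M: I[1,1], I[1,2]^2, I[1,4], I[2,3], I[3,3]^2.
HN type (ℓ=4): μ^(1)=2; μ^(2)=1/2; μ^(3)=1/3; μ^(4)=-1

((0, 2, 0, 0); (0, 1, 1, 0); (0, 1, 1, 1); (4, 0, 2, 0))


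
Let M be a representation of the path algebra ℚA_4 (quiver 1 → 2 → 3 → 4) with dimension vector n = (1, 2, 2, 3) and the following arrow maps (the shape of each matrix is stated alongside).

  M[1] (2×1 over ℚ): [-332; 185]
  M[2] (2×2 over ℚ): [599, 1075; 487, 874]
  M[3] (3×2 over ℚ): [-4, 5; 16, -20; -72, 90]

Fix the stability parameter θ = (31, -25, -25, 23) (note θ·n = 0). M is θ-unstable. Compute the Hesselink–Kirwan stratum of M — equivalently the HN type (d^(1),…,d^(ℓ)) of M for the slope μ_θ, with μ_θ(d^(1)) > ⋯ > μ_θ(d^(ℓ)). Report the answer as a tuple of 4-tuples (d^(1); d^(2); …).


Interval decomposition of M: I[1,4], I[2,3], I[4,4]^2.
HN type (ℓ=3): μ^(1)=23; μ^(2)=-19/3; μ^(3)=-25

((0, 0, 0, 3); (1, 1, 1, 0); (0, 1, 1, 0))


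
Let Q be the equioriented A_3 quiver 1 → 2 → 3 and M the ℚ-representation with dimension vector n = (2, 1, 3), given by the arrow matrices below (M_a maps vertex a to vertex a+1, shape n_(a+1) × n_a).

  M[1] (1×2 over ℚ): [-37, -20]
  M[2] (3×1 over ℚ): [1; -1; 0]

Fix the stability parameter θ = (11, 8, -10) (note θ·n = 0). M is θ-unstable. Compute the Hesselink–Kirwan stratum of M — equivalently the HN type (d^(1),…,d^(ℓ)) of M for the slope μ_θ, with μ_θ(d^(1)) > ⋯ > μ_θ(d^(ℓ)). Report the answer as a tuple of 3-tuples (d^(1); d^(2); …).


Barcode: M ≅ I[1,1], I[1,3], I[3,3]^2. HN layers by μ_θ (3 steps, strictly decreasing):
  μ^(1)=11; μ^(2)=3; μ^(3)=-10

((1, 0, 0); (1, 1, 1); (0, 0, 2))


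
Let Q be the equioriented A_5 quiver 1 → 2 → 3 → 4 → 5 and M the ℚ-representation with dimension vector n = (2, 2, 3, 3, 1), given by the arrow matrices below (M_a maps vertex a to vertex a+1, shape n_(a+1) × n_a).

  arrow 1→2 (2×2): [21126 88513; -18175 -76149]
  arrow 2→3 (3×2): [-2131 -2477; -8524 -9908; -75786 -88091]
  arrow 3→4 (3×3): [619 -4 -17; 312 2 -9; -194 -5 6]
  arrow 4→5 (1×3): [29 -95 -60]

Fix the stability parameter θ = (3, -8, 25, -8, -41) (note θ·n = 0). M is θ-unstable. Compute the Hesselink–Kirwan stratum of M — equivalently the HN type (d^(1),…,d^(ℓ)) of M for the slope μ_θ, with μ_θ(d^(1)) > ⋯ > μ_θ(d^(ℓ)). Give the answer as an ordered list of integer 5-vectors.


Via rank(M_{q-1}∘⋯∘M_p): M ≅ I[1,4], I[1,5], I[3,4].
μ_θ-semistable layers: μ^(1)=17/2; μ^(2)=-5/2; μ^(3)=-29/5

((0, 0, 2, 2, 0); (1, 1, 0, 0, 0); (1, 1, 1, 1, 1))


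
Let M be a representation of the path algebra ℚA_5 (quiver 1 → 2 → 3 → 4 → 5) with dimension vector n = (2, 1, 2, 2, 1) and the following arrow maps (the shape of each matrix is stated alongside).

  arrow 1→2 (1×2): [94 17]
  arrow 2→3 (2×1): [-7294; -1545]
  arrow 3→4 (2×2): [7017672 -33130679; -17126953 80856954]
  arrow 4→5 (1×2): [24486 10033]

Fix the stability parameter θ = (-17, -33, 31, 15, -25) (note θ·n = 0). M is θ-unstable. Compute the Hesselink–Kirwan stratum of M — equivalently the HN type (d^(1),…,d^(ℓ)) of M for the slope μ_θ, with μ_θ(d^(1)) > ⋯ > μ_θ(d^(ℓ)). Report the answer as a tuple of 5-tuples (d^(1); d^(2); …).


Barcode: M ≅ I[1,1], I[1,5], I[3,4]. HN layers by μ_θ (4 steps, strictly decreasing):
  μ^(1)=23; μ^(2)=7; μ^(3)=-17; μ^(4)=-25

((0, 0, 1, 1, 0); (0, 0, 1, 1, 1); (1, 0, 0, 0, 0); (1, 1, 0, 0, 0))


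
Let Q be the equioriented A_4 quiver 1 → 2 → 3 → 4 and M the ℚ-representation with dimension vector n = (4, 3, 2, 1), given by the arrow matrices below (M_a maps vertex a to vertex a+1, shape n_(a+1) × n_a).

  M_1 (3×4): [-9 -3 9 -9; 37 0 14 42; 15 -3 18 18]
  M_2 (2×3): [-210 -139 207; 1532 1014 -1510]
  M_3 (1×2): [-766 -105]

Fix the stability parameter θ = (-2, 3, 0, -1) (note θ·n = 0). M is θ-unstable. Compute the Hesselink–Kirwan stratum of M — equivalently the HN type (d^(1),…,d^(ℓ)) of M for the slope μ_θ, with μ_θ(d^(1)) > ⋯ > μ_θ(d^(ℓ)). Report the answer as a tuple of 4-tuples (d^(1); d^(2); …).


Barcode: M ≅ I[1,1], I[1,2], I[1,3], I[1,4]. HN layers by μ_θ (4 steps, strictly decreasing):
  μ^(1)=3; μ^(2)=3/2; μ^(3)=2/3; μ^(4)=-2

((0, 1, 0, 0); (0, 1, 1, 0); (0, 1, 1, 1); (4, 0, 0, 0))


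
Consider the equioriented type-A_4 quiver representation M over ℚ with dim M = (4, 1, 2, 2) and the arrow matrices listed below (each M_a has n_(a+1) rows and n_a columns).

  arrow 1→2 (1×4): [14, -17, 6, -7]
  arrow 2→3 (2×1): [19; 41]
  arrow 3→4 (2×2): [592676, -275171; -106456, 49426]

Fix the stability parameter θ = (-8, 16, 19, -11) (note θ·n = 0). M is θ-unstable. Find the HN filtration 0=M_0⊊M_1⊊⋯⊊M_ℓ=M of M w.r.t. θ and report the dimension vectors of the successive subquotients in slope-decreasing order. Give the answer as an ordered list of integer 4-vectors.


Barcode: M ≅ I[1,1]^3, I[1,4], I[3,3], I[4,4]. HN layers by μ_θ (4 steps, strictly decreasing):
  μ^(1)=19; μ^(2)=8; μ^(3)=-8; μ^(4)=-11

((0, 0, 1, 0); (0, 1, 1, 1); (4, 0, 0, 0); (0, 0, 0, 1))


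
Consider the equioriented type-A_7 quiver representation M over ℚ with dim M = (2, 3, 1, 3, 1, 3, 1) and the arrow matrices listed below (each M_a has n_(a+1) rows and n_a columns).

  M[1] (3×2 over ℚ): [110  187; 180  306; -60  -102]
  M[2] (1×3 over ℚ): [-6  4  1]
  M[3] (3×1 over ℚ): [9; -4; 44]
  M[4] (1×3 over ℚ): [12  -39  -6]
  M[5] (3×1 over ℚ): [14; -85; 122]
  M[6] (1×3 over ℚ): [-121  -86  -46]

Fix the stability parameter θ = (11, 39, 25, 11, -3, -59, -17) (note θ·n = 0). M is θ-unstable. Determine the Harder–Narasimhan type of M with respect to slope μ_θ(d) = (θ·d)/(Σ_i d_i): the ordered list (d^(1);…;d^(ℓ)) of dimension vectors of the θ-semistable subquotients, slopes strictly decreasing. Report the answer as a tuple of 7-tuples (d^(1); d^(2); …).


Via rank(M_{q-1}∘⋯∘M_p): M ≅ I[1,1], I[1,2], I[2,2], I[2,4], I[4,4], I[4,7], I[6,6]^2.
μ_θ-semistable layers: μ^(1)=39; μ^(2)=25; μ^(3)=11; μ^(4)=-17; μ^(5)=-59

((0, 2, 0, 0, 0, 0, 0); (0, 1, 1, 1, 0, 0, 0); (2, 0, 0, 1, 0, 0, 0); (0, 0, 0, 1, 1, 1, 1); (0, 0, 0, 0, 0, 2, 0))
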